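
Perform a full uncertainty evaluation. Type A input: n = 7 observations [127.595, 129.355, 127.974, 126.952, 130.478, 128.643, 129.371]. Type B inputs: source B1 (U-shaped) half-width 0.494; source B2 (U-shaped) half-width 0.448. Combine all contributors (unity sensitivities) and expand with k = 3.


mean = (127.595 + 129.355 + 127.974 + 126.952 + 130.478 + 128.643 + 129.371) / 7 = 128.624
s = sqrt(sum((x - mean)^2)/(n-1)) = 1.2115398
u_A = s / sqrt(n) = 1.2115398 / sqrt(7) = 0.457919
u_B1 = 0.494 / sqrt(2) = 0.34931075
u_B2 = 0.448 / sqrt(2) = 0.31678384
uc = sqrt(0.457919^2 + 0.34931075^2 + 0.31678384^2) = 0.65731257
U = k * uc = 3 * 0.65731257
U = 1.9719

1.9719


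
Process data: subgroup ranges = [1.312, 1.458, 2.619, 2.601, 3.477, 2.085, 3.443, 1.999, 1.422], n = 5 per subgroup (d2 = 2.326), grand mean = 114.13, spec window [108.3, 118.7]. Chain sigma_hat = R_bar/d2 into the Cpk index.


R_bar = (1.312 + 1.458 + 2.619 + 2.601 + 3.477 + 2.085 + 3.443 + 1.999 + 1.422) / 9 = 2.2684444
sigma = R_bar / d2 = 2.2684444 / 2.326 = 0.97525555
Cp = (USL - LSL)/(6*sigma) = (118.7 - 108.3)/(6*0.97525555) = 1.7773
Cpu = (118.7 - 114.13)/(3*0.97525555) = 1.5620
Cpl = (114.13 - 108.3)/(3*0.97525555) = 1.9926
Cpk = min(Cpu, Cpl) = 1.5620

1.5620


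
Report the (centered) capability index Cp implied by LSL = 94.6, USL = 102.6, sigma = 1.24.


Cp = (USL - LSL) / (6 * sigma)
= (102.6 - 94.6) / (6 * 1.24)
= 8.0000 / 7.4400
= 1.0753

1.0753


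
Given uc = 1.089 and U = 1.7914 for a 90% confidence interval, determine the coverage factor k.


k = U / uc
k = 1.7914 / 1.089
k = 1.645

1.645


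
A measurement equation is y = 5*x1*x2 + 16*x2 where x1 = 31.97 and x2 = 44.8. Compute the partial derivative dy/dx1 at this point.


y = 5*x1*x2 + 16*x2
dy/dx1 = 5*x2
Evaluate at x2 = 44.8: c1 = 5 * 44.8
c1 = 224.0000

224.0000


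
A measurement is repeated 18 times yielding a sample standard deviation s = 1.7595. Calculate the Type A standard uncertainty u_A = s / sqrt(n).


u_A = s / sqrt(n)
u_A = 1.7595 / sqrt(18)
u_A = 1.7595 / 4.2426407
u_A = 0.4147

0.4147


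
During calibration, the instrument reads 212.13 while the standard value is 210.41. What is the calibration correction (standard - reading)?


Correction = standard - reading
= 210.41 - 212.13
= -1.7200

-1.7200


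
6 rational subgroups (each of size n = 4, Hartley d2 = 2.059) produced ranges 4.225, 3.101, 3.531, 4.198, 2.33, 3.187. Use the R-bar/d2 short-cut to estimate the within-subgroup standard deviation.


R_bar = (4.225 + 3.101 + 3.531 + 4.198 + 2.33 + 3.187) / 6
R_bar = 20.572 / 6 = 3.4286667
sigma_hat = R_bar / d2 = 3.4286667 / 2.059 = 1.6652

1.6652


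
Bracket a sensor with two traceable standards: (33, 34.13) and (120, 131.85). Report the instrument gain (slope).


slope = (y2 - y1) / (x2 - x1)
= (131.85 - 34.13) / (120 - 33)
= 97.7200 / 87
= 1.1232

1.1232


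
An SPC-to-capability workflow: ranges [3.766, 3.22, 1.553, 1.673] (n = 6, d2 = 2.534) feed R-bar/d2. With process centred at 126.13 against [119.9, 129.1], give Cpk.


R_bar = (3.766 + 3.22 + 1.553 + 1.673) / 4 = 2.553
sigma = R_bar / d2 = 2.553 / 2.534 = 1.007498
Cp = (USL - LSL)/(6*sigma) = (129.1 - 119.9)/(6*1.007498) = 1.5219
Cpu = (129.1 - 126.13)/(3*1.007498) = 0.9826
Cpl = (126.13 - 119.9)/(3*1.007498) = 2.0612
Cpk = min(Cpu, Cpl) = 0.9826

0.9826


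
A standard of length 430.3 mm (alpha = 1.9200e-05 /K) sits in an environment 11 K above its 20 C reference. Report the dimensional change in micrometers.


dL = L * alpha * dT
= 430.3 * 1.9200e-05 * 11
= 0.0908794 mm
dL_um = 0.0908794 * 1000 = 90.8794 um

90.8794


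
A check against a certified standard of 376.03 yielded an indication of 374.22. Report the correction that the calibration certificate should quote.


Correction = standard - reading
= 376.03 - 374.22
= 1.8100

1.8100


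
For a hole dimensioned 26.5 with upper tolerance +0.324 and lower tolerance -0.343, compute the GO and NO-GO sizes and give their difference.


GO = nominal - lower_tol (smallest hole = maximum material condition)
GO = 26.5 - 0.343 = 26.157
NO-GO = nominal + upper_tol (largest hole = least material condition)
NO-GO = 26.5 + 0.324 = 26.824
spread = NO-GO - GO = 26.824 - 26.157 = 0.6670

0.6670


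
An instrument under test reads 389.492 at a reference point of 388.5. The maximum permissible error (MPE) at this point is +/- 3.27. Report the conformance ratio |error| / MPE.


e = indication - reference = 389.492 - 388.5 = 0.9920
|e| = 0.9920
ratio = |e| / MPE = 0.9920 / 3.27
ratio = 0.3034

0.3034


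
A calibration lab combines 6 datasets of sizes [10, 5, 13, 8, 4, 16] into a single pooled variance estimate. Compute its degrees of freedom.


nu = sum_i (n_i - 1)
nu = ((10 - 1) + (5 - 1) + (13 - 1) + (8 - 1) + (4 - 1) + (16 - 1))
nu = 9 + 4 + 12 + 7 + 3 + 15
nu = 50

50


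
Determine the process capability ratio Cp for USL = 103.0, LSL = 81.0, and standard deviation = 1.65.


Cp = (USL - LSL) / (6 * sigma)
= (103.0 - 81.0) / (6 * 1.65)
= 22.0000 / 9.9000
= 2.2222

2.2222


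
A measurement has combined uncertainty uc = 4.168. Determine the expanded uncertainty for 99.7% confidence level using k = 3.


U = k * uc
U = 3 * 4.168
U = 12.5040

12.5040


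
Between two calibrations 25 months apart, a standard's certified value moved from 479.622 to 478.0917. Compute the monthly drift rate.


rate = (v2 - v1) / months
= (478.0917 - 479.622) / 25
= -1.5303 / 25
= -0.0612

-0.0612


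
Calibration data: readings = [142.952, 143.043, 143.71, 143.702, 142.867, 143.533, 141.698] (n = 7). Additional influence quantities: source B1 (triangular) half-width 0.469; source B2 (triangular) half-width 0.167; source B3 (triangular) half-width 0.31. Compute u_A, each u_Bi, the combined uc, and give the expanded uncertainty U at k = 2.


mean = (142.952 + 143.043 + 143.71 + 143.702 + 142.867 + 143.533 + 141.698) / 7 = 143.0721429
s = sqrt(sum((x - mean)^2)/(n-1)) = 0.70256754
u_A = s / sqrt(n) = 0.70256754 / sqrt(7) = 0.26554557
u_B1 = 0.469 / sqrt(6) = 0.19146845
u_B2 = 0.167 / sqrt(6) = 0.068177465
u_B3 = 0.31 / sqrt(6) = 0.12655697
uc = sqrt(0.26554557^2 + 0.19146845^2 + 0.068177465^2 + 0.12655697^2) = 0.35754643
U = k * uc = 2 * 0.35754643
U = 0.7151

0.7151


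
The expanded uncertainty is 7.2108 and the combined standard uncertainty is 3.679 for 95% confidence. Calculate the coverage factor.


k = U / uc
k = 7.2108 / 3.679
k = 1.96

1.96


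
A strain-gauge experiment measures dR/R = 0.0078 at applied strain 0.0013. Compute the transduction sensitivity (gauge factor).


GF = (dR/R) / epsilon
= 0.0078 / 0.0013
= 6.0000

6.0000


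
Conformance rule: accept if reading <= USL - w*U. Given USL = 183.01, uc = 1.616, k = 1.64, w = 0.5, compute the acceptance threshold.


U = k * uc = 1.64 * 1.616 = 2.65024
guard band g = w * U = 0.5 * 2.65024 = 1.32512
AL = USL - g = 183.01 - 1.32512
AL = 181.6849

181.6849


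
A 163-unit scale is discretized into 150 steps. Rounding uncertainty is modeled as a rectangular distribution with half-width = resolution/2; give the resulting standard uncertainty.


resolution = range / divisions
resolution = 163 / 150 = 1.0866667
u_res = resolution / (2*sqrt(3))
u_res = 1.0866667 / 3.4641016
u_res = 0.3137

0.3137


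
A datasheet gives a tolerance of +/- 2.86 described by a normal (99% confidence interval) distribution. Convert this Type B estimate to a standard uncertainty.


u_B = half_width / 2.576
u_B = 2.86 / 2.576
u_B = 1.1102

1.1102


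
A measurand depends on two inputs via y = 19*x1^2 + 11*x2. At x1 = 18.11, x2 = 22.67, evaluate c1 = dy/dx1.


y = 19*x1^2 + 11*x2
dy/dx1 = 2*19*x1
Evaluate at x1 = 18.11: c1 = 38 * 18.11
c1 = 688.1800

688.1800


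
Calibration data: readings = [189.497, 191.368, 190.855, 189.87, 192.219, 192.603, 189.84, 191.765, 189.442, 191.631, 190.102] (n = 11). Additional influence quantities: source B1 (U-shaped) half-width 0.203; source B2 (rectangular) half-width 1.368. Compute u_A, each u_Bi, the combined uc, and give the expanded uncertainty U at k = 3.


mean = (189.497 + 191.368 + 190.855 + 189.87 + 192.219 + 192.603 + 189.84 + 191.765 + 189.442 + 191.631 + 190.102) / 11 = 190.8356364
s = sqrt(sum((x - mean)^2)/(n-1)) = 1.1407678
u_A = s / sqrt(n) = 1.1407678 / sqrt(11) = 0.34395443
u_B1 = 0.203 / sqrt(2) = 0.14354268
u_B2 = 1.368 / sqrt(3) = 0.78981517
uc = sqrt(0.34395443^2 + 0.14354268^2 + 0.78981517^2) = 0.87333679
U = k * uc = 3 * 0.87333679
U = 2.6200

2.6200


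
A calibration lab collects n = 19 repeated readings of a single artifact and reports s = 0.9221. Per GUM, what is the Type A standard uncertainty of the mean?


u_A = s / sqrt(n)
u_A = 0.9221 / sqrt(19)
u_A = 0.9221 / 4.3588989
u_A = 0.2115

0.2115


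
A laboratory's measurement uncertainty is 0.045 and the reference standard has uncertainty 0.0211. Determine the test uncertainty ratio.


TUR = u_lab / u_ref
= 0.045 / 0.0211
= 2.1327

2.1327


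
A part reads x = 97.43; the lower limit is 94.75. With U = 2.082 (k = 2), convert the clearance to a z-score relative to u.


u = U / k = 2.082 / 2 = 1.041
margin = |LSL - x| = |94.75 - 97.43| = 2.68
z = margin / u = 2.68 / 1.041
z = 2.5744

2.5744


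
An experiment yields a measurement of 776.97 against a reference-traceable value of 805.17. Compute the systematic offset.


Systematic error = measured - true
= 776.97 - 805.17
= -28.2000

-28.2000


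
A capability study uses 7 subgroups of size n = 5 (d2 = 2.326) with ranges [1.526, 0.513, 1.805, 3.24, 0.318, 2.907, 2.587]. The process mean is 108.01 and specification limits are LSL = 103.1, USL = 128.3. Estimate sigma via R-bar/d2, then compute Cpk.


R_bar = (1.526 + 0.513 + 1.805 + 3.24 + 0.318 + 2.907 + 2.587) / 7 = 1.8422857
sigma = R_bar / d2 = 1.8422857 / 2.326 = 0.79204028
Cp = (USL - LSL)/(6*sigma) = (128.3 - 103.1)/(6*0.79204028) = 5.3028
Cpu = (128.3 - 108.01)/(3*0.79204028) = 8.5391
Cpl = (108.01 - 103.1)/(3*0.79204028) = 2.0664
Cpk = min(Cpu, Cpl) = 2.0664

2.0664


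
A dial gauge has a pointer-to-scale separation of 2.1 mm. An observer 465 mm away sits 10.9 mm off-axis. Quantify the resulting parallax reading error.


error = h * offset / d
= 2.1 * 10.9 / 465
= 0.0492

0.0492


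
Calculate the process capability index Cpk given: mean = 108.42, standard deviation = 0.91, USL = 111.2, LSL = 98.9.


Cpu = (USL - mean) / (3*sigma) = (111.2 - 108.42) / (3*0.91) = 1.0183
Cpl = (mean - LSL) / (3*sigma) = (108.42 - 98.9) / (3*0.91) = 3.4872
Cpk = min(Cpu, Cpl) = 1.0183

1.0183


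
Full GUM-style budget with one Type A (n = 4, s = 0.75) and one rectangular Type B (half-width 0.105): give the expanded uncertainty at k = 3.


u_A = s / sqrt(n) = 0.75 / sqrt(4) = 0.375
u_B = half_width / sqrt(3) = 0.105 / sqrt(3) = 0.060621778
uc = sqrt(u_A^2 + u_B^2) = sqrt(0.375^2 + 0.060621778^2) = 0.3798684
U = k * uc = 3 * 0.3798684
U = 1.1396

1.1396


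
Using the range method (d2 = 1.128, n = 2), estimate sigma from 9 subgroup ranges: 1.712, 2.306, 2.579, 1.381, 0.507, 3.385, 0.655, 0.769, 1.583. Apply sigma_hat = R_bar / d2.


R_bar = (1.712 + 2.306 + 2.579 + 1.381 + 0.507 + 3.385 + 0.655 + 0.769 + 1.583) / 9
R_bar = 14.877 / 9 = 1.653
sigma_hat = R_bar / d2 = 1.653 / 1.128 = 1.4654

1.4654


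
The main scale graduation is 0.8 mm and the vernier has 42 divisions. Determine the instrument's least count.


LC = MSD / n_div
= 0.8 / 42
= 0.0190

0.0190


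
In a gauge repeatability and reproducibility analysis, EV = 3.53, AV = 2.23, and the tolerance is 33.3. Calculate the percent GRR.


GRR = sqrt(EV^2 + AV^2) = sqrt(3.53^2 + 2.23^2) = 4.1753802
%GRR = GRR / tol * 100 = 4.1753802 / 33.3 * 100
%GRR = 12.5387

12.5387


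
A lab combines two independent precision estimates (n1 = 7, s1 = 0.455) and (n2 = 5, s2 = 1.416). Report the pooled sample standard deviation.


s_p = sqrt(((n1-1)*s1^2 + (n2-1)*s2^2) / (n1+n2-2))
numerator = (7-1)*0.455^2 + (5-1)*1.416^2 = 1.24215 + 8.020224 = 9.262374
denominator = 7 + 5 - 2 = 10
s_p^2 = 9.262374 / 10 = 0.9262374
s_p = sqrt(0.9262374) = 0.9624

0.9624


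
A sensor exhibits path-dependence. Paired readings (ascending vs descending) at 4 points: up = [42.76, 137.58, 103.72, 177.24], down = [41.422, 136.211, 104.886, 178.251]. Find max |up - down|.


|42.76 - 41.422| = 1.3380
|137.58 - 136.211| = 1.3690
|103.72 - 104.886| = 1.1660
|177.24 - 178.251| = 1.0110
hysteresis = max(diffs) = 1.3690

1.3690


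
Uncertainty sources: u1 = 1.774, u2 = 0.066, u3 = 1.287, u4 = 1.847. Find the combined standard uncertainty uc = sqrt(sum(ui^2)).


uc = sqrt(1.774^2 + 0.066^2 + 1.287^2 + 1.847^2)
uc = sqrt(8.21921)
uc = 2.8669

2.8669


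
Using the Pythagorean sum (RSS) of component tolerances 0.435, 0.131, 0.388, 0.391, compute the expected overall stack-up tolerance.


RSS = sqrt(0.435^2 + 0.131^2 + 0.388^2 + 0.391^2)
= sqrt(0.509811)
= 0.7140

0.7140


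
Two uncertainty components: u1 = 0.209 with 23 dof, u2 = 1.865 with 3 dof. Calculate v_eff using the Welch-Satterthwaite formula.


uc = sqrt(u1^2 + u2^2) = sqrt(0.209^2 + 1.865^2) = 1.8766742
v_eff = uc^4 / (u1^4/v1 + u2^4/v2)
= 1.8766742^4 / (0.209^4/23 + 1.865^4/3)
= 12.403822 / 4.032766
v_eff = 3.0758

3.0758


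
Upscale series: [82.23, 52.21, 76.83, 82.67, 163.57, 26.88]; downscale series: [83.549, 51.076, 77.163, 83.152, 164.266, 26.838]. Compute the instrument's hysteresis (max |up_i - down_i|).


|82.23 - 83.549| = 1.3190
|52.21 - 51.076| = 1.1340
|76.83 - 77.163| = 0.3330
|82.67 - 83.152| = 0.4820
|163.57 - 164.266| = 0.6960
|26.88 - 26.838| = 0.0420
hysteresis = max(diffs) = 1.3190

1.3190


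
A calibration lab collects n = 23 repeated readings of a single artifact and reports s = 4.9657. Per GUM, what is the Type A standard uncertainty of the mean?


u_A = s / sqrt(n)
u_A = 4.9657 / sqrt(23)
u_A = 4.9657 / 4.7958315
u_A = 1.0354

1.0354


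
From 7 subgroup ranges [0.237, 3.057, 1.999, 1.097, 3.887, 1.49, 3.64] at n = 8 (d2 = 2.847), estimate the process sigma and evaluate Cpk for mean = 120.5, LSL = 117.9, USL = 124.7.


R_bar = (0.237 + 3.057 + 1.999 + 1.097 + 3.887 + 1.49 + 3.64) / 7 = 2.201
sigma = R_bar / d2 = 2.201 / 2.847 = 0.77309449
Cp = (USL - LSL)/(6*sigma) = (124.7 - 117.9)/(6*0.77309449) = 1.4660
Cpu = (124.7 - 120.5)/(3*0.77309449) = 1.8109
Cpl = (120.5 - 117.9)/(3*0.77309449) = 1.1210
Cpk = min(Cpu, Cpl) = 1.1210

1.1210


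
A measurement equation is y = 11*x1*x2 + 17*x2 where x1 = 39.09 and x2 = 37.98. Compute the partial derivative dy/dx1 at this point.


y = 11*x1*x2 + 17*x2
dy/dx1 = 11*x2
Evaluate at x2 = 37.98: c1 = 11 * 37.98
c1 = 417.7800

417.7800


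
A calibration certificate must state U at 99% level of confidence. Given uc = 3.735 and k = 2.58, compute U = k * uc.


U = k * uc
U = 2.58 * 3.735
U = 9.6363

9.6363


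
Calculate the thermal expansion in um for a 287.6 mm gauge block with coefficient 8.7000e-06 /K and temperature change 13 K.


dL = L * alpha * dT
= 287.6 * 8.7000e-06 * 13
= 0.0325276 mm
dL_um = 0.0325276 * 1000 = 32.5276 um

32.5276


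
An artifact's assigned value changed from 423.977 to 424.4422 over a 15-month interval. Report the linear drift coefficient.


rate = (v2 - v1) / months
= (424.4422 - 423.977) / 15
= 0.4652 / 15
= 0.0310

0.0310


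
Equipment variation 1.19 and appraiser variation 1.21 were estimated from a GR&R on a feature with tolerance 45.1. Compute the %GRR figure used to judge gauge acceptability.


GRR = sqrt(EV^2 + AV^2) = sqrt(1.19^2 + 1.21^2) = 1.6971152
%GRR = GRR / tol * 100 = 1.6971152 / 45.1 * 100
%GRR = 3.7630

3.7630


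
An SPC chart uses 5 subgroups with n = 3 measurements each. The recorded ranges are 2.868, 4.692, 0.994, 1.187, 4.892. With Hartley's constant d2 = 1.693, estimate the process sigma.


R_bar = (2.868 + 4.692 + 0.994 + 1.187 + 4.892) / 5
R_bar = 14.633 / 5 = 2.9266
sigma_hat = R_bar / d2 = 2.9266 / 1.693 = 1.7286

1.7286


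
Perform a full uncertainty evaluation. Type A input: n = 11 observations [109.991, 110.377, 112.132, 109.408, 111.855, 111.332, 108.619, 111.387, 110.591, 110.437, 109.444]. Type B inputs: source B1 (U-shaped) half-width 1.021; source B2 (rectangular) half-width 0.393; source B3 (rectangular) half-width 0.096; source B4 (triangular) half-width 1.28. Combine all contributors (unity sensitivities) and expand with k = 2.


mean = (109.991 + 110.377 + 112.132 + 109.408 + 111.855 + 111.332 + 108.619 + 111.387 + 110.591 + 110.437 + 109.444) / 11 = 110.5066364
s = sqrt(sum((x - mean)^2)/(n-1)) = 1.1004626
u_A = s / sqrt(n) = 1.1004626 / sqrt(11) = 0.33180196
u_B1 = 1.021 / sqrt(2) = 0.72195602
u_B2 = 0.393 / sqrt(3) = 0.22689866
u_B3 = 0.096 / sqrt(3) = 0.055425626
u_B4 = 1.28 / sqrt(6) = 0.52255781
uc = sqrt(0.33180196^2 + 0.72195602^2 + 0.22689866^2 + 0.055425626^2 + 0.52255781^2) = 0.97925211
U = k * uc = 2 * 0.97925211
U = 1.9585

1.9585


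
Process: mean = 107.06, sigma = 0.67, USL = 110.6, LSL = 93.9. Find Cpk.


Cpu = (USL - mean) / (3*sigma) = (110.6 - 107.06) / (3*0.67) = 1.7612
Cpl = (mean - LSL) / (3*sigma) = (107.06 - 93.9) / (3*0.67) = 6.5473
Cpk = min(Cpu, Cpl) = 1.7612

1.7612


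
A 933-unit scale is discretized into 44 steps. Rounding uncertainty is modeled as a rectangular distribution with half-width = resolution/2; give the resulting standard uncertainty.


resolution = range / divisions
resolution = 933 / 44 = 21.204545
u_res = resolution / (2*sqrt(3))
u_res = 21.204545 / 3.4641016
u_res = 6.1212

6.1212


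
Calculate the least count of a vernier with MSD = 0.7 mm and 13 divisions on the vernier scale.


LC = MSD / n_div
= 0.7 / 13
= 0.0538

0.0538


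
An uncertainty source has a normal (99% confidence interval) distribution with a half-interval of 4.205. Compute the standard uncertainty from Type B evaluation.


u_B = half_width / 2.576
u_B = 4.205 / 2.576
u_B = 1.6324

1.6324


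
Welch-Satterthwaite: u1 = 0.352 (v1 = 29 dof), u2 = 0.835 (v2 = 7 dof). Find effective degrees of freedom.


uc = sqrt(u1^2 + u2^2) = sqrt(0.352^2 + 0.835^2) = 0.90616169
v_eff = uc^4 / (u1^4/v1 + u2^4/v2)
= 0.90616169^4 / (0.352^4/29 + 0.835^4/7)
= 0.67425285 / 0.069975486
v_eff = 9.6356

9.6356


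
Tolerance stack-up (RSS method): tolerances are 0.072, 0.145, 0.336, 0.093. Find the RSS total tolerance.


RSS = sqrt(0.072^2 + 0.145^2 + 0.336^2 + 0.093^2)
= sqrt(0.147754)
= 0.3844

0.3844


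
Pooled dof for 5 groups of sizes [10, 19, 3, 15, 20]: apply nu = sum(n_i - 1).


nu = sum_i (n_i - 1)
nu = ((10 - 1) + (19 - 1) + (3 - 1) + (15 - 1) + (20 - 1))
nu = 9 + 18 + 2 + 14 + 19
nu = 62

62


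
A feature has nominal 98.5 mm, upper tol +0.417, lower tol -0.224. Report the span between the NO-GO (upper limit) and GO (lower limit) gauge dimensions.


GO = nominal - lower_tol (smallest hole = maximum material condition)
GO = 98.5 - 0.224 = 98.276
NO-GO = nominal + upper_tol (largest hole = least material condition)
NO-GO = 98.5 + 0.417 = 98.917
spread = NO-GO - GO = 98.917 - 98.276 = 0.6410

0.6410


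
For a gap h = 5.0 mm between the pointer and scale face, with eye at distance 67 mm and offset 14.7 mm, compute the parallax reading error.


error = h * offset / d
= 5.0 * 14.7 / 67
= 1.0970

1.0970


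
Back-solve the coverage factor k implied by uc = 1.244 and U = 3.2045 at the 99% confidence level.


k = U / uc
k = 3.2045 / 1.244
k = 2.576

2.576


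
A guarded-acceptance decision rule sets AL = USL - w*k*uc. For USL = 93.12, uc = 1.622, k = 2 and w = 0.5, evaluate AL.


U = k * uc = 2 * 1.622 = 3.244
guard band g = w * U = 0.5 * 3.244 = 1.622
AL = USL - g = 93.12 - 1.622
AL = 91.4980

91.4980


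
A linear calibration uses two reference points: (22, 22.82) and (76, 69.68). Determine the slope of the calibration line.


slope = (y2 - y1) / (x2 - x1)
= (69.68 - 22.82) / (76 - 22)
= 46.8600 / 54
= 0.8678

0.8678


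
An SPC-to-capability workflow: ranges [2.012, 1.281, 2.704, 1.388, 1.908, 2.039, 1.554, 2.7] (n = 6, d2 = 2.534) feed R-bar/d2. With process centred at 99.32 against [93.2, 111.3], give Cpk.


R_bar = (2.012 + 1.281 + 2.704 + 1.388 + 1.908 + 2.039 + 1.554 + 2.7) / 8 = 1.94825
sigma = R_bar / d2 = 1.94825 / 2.534 = 0.76884373
Cp = (USL - LSL)/(6*sigma) = (111.3 - 93.2)/(6*0.76884373) = 3.9236
Cpu = (111.3 - 99.32)/(3*0.76884373) = 5.1939
Cpl = (99.32 - 93.2)/(3*0.76884373) = 2.6533
Cpk = min(Cpu, Cpl) = 2.6533

2.6533


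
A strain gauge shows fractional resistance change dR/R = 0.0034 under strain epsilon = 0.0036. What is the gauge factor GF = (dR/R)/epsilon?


GF = (dR/R) / epsilon
= 0.0034 / 0.0036
= 0.9444

0.9444


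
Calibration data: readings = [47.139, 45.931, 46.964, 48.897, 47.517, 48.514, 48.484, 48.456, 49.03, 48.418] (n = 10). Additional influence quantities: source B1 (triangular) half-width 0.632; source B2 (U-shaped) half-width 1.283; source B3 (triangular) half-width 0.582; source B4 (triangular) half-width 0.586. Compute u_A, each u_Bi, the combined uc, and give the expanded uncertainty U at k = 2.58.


mean = (47.139 + 45.931 + 46.964 + 48.897 + 47.517 + 48.514 + 48.484 + 48.456 + 49.03 + 48.418) / 10 = 47.935
s = sqrt(sum((x - mean)^2)/(n-1)) = 1.0018338
u_A = s / sqrt(n) = 1.0018338 / sqrt(10) = 0.31680766
u_B1 = 0.632 / sqrt(6) = 0.25801292
u_B2 = 1.283 / sqrt(2) = 0.907218
u_B3 = 0.582 / sqrt(6) = 0.23760051
u_B4 = 0.586 / sqrt(6) = 0.2392335
uc = sqrt(0.31680766^2 + 0.25801292^2 + 0.907218^2 + 0.23760051^2 + 0.2392335^2) = 1.0505565
U = k * uc = 2.58 * 1.0505565
U = 2.7104

2.7104


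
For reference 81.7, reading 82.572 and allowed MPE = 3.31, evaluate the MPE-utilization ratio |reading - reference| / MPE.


e = indication - reference = 82.572 - 81.7 = 0.8720
|e| = 0.8720
ratio = |e| / MPE = 0.8720 / 3.31
ratio = 0.2634

0.2634


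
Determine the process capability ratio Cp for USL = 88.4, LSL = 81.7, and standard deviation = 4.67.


Cp = (USL - LSL) / (6 * sigma)
= (88.4 - 81.7) / (6 * 4.67)
= 6.7000 / 28.0200
= 0.2391

0.2391


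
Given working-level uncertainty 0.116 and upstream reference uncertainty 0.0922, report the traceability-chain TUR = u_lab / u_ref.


TUR = u_lab / u_ref
= 0.116 / 0.0922
= 1.2581

1.2581


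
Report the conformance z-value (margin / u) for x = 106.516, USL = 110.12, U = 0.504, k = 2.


u = U / k = 0.504 / 2 = 0.252
margin = |USL - x| = |110.12 - 106.516| = 3.604
z = margin / u = 3.604 / 0.252
z = 14.3016

14.3016


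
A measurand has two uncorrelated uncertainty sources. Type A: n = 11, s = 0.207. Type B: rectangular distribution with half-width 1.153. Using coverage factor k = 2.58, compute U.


u_A = s / sqrt(n) = 0.207 / sqrt(11) = 0.062412848
u_B = half_width / sqrt(3) = 1.153 / sqrt(3) = 0.66568486
uc = sqrt(u_A^2 + u_B^2) = sqrt(0.062412848^2 + 0.66568486^2) = 0.66860429
U = k * uc = 2.58 * 0.66860429
U = 1.7250

1.7250


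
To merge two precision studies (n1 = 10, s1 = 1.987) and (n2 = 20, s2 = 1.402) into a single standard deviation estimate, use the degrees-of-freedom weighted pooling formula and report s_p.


s_p = sqrt(((n1-1)*s1^2 + (n2-1)*s2^2) / (n1+n2-2))
numerator = (10-1)*1.987^2 + (20-1)*1.402^2 = 35.533521 + 37.346476 = 72.879997
denominator = 10 + 20 - 2 = 28
s_p^2 = 72.879997 / 28 = 2.602857
s_p = sqrt(2.602857) = 1.6133

1.6133


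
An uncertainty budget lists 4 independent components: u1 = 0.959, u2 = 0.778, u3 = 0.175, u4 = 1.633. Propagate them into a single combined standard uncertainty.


uc = sqrt(0.959^2 + 0.778^2 + 0.175^2 + 1.633^2)
uc = sqrt(4.222279)
uc = 2.0548

2.0548


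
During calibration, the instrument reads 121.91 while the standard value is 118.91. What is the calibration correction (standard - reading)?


Correction = standard - reading
= 118.91 - 121.91
= -3.0000

-3.0000


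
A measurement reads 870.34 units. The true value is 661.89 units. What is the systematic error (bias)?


Systematic error = measured - true
= 870.34 - 661.89
= 208.4500

208.4500


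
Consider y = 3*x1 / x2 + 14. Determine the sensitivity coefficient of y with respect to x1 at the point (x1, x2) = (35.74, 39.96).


y = 3*x1 / x2 + 14
dy/dx1 = 3/x2
Evaluate at x2 = 39.96: c1 = 3 / 39.96
c1 = 0.0751

0.0751


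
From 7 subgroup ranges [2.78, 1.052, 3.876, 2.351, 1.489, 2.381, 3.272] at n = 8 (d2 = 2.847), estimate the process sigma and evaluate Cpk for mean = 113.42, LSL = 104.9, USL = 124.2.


R_bar = (2.78 + 1.052 + 3.876 + 2.351 + 1.489 + 2.381 + 3.272) / 7 = 2.4572857
sigma = R_bar / d2 = 2.4572857 / 2.847 = 0.86311405
Cp = (USL - LSL)/(6*sigma) = (124.2 - 104.9)/(6*0.86311405) = 3.7268
Cpu = (124.2 - 113.42)/(3*0.86311405) = 4.1632
Cpl = (113.42 - 104.9)/(3*0.86311405) = 3.2904
Cpk = min(Cpu, Cpl) = 3.2904

3.2904


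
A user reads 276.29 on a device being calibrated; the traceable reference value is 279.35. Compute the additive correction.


Correction = standard - reading
= 279.35 - 276.29
= 3.0600

3.0600


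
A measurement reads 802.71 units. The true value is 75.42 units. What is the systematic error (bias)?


Systematic error = measured - true
= 802.71 - 75.42
= 727.2900

727.2900


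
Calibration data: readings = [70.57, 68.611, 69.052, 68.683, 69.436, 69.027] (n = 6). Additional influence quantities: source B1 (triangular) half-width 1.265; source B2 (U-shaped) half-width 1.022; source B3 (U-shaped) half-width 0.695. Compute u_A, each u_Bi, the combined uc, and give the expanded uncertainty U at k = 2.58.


mean = (70.57 + 68.611 + 69.052 + 68.683 + 69.436 + 69.027) / 6 = 69.22983333
s = sqrt(sum((x - mean)^2)/(n-1)) = 0.72018037
u_A = s / sqrt(n) = 0.72018037 / sqrt(6) = 0.2940124
u_B1 = 1.265 / sqrt(6) = 0.51643409
u_B2 = 1.022 / sqrt(2) = 0.72266313
u_B3 = 0.695 / sqrt(2) = 0.49143921
uc = sqrt(0.2940124^2 + 0.51643409^2 + 0.72266313^2 + 0.49143921^2) = 1.0568358
U = k * uc = 2.58 * 1.0568358
U = 2.7266

2.7266


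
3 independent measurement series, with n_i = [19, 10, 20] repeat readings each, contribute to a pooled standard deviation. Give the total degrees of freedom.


nu = sum_i (n_i - 1)
nu = ((19 - 1) + (10 - 1) + (20 - 1))
nu = 18 + 9 + 19
nu = 46

46


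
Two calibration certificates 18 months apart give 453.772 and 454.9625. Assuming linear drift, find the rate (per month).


rate = (v2 - v1) / months
= (454.9625 - 453.772) / 18
= 1.1905 / 18
= 0.0661

0.0661


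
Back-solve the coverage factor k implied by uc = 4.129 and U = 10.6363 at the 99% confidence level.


k = U / uc
k = 10.6363 / 4.129
k = 2.576

2.576


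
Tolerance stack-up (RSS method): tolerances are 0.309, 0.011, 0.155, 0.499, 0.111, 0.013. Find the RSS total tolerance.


RSS = sqrt(0.309^2 + 0.011^2 + 0.155^2 + 0.499^2 + 0.111^2 + 0.013^2)
= sqrt(0.381118)
= 0.6173

0.6173


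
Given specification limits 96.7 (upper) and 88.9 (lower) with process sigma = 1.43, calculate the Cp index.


Cp = (USL - LSL) / (6 * sigma)
= (96.7 - 88.9) / (6 * 1.43)
= 7.8000 / 8.5800
= 0.9091

0.9091


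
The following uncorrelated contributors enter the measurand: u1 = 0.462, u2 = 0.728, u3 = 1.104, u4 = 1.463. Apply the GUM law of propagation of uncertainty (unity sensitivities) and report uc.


uc = sqrt(0.462^2 + 0.728^2 + 1.104^2 + 1.463^2)
uc = sqrt(4.102613)
uc = 2.0255

2.0255


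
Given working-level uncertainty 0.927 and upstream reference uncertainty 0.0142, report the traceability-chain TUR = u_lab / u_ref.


TUR = u_lab / u_ref
= 0.927 / 0.0142
= 65.2817

65.2817


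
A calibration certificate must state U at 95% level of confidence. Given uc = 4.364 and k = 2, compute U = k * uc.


U = k * uc
U = 2 * 4.364
U = 8.7280

8.7280


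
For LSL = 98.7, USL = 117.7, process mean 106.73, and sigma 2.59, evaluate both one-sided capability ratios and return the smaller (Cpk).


Cpu = (USL - mean) / (3*sigma) = (117.7 - 106.73) / (3*2.59) = 1.4118
Cpl = (mean - LSL) / (3*sigma) = (106.73 - 98.7) / (3*2.59) = 1.0335
Cpk = min(Cpu, Cpl) = 1.0335

1.0335


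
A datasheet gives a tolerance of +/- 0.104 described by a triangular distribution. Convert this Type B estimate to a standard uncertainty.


u_B = half_width / sqrt(6)
u_B = 0.104 / 2.4494897
u_B = 0.0425

0.0425


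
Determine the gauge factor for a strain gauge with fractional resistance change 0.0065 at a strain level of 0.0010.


GF = (dR/R) / epsilon
= 0.0065 / 0.0010
= 6.5000

6.5000


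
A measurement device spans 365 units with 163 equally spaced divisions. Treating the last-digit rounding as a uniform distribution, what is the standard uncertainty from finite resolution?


resolution = range / divisions
resolution = 365 / 163 = 2.2392638
u_res = resolution / (2*sqrt(3))
u_res = 2.2392638 / 3.4641016
u_res = 0.6464

0.6464


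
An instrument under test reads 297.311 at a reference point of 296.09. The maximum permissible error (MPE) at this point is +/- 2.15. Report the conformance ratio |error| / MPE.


e = indication - reference = 297.311 - 296.09 = 1.2210
|e| = 1.2210
ratio = |e| / MPE = 1.2210 / 2.15
ratio = 0.5679

0.5679


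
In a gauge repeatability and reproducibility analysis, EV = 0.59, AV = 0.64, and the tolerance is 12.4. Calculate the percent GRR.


GRR = sqrt(EV^2 + AV^2) = sqrt(0.59^2 + 0.64^2) = 0.87045965
%GRR = GRR / tol * 100 = 0.87045965 / 12.4 * 100
%GRR = 7.0198

7.0198


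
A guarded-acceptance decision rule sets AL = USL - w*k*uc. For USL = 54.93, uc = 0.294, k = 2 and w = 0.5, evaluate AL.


U = k * uc = 2 * 0.294 = 0.588
guard band g = w * U = 0.5 * 0.588 = 0.294
AL = USL - g = 54.93 - 0.294
AL = 54.6360

54.6360


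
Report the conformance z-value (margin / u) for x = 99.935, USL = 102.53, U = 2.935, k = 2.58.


u = U / k = 2.935 / 2.58 = 1.1375969
margin = |USL - x| = |102.53 - 99.935| = 2.595
z = margin / u = 2.595 / 1.1375969
z = 2.2811

2.2811


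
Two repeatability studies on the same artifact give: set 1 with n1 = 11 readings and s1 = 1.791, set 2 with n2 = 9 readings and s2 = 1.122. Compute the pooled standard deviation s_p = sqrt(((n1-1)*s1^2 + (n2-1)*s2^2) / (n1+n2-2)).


s_p = sqrt(((n1-1)*s1^2 + (n2-1)*s2^2) / (n1+n2-2))
numerator = (11-1)*1.791^2 + (9-1)*1.122^2 = 32.07681 + 10.071072 = 42.147882
denominator = 11 + 9 - 2 = 18
s_p^2 = 42.147882 / 18 = 2.341549
s_p = sqrt(2.341549) = 1.5302

1.5302


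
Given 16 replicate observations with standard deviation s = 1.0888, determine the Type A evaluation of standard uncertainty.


u_A = s / sqrt(n)
u_A = 1.0888 / sqrt(16)
u_A = 1.0888 / 4
u_A = 0.2722

0.2722


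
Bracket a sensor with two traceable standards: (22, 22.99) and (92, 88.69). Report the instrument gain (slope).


slope = (y2 - y1) / (x2 - x1)
= (88.69 - 22.99) / (92 - 22)
= 65.7000 / 70
= 0.9386

0.9386


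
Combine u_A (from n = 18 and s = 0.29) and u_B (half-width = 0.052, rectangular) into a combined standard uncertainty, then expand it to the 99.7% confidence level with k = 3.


u_A = s / sqrt(n) = 0.29 / sqrt(18) = 0.068353656
u_B = half_width / sqrt(3) = 0.052 / sqrt(3) = 0.030022214
uc = sqrt(u_A^2 + u_B^2) = sqrt(0.068353656^2 + 0.030022214^2) = 0.07465625
U = k * uc = 3 * 0.07465625
U = 0.2240

0.2240


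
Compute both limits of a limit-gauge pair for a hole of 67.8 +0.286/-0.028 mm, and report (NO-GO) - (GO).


GO = nominal - lower_tol (smallest hole = maximum material condition)
GO = 67.8 - 0.028 = 67.772
NO-GO = nominal + upper_tol (largest hole = least material condition)
NO-GO = 67.8 + 0.286 = 68.086
spread = NO-GO - GO = 68.086 - 67.772 = 0.3140

0.3140


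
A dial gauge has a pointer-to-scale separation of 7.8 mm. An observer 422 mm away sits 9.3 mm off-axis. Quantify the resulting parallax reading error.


error = h * offset / d
= 7.8 * 9.3 / 422
= 0.1719

0.1719


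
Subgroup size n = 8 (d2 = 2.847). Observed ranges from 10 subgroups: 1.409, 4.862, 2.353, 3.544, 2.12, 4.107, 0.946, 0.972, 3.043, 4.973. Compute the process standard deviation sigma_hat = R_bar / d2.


R_bar = (1.409 + 4.862 + 2.353 + 3.544 + 2.12 + 4.107 + 0.946 + 0.972 + 3.043 + 4.973) / 10
R_bar = 28.329 / 10 = 2.8329
sigma_hat = R_bar / d2 = 2.8329 / 2.847 = 0.9950

0.9950


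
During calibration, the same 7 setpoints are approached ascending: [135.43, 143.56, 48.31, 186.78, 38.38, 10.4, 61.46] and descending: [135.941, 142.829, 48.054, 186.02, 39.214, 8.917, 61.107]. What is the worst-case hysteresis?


|135.43 - 135.941| = 0.5110
|143.56 - 142.829| = 0.7310
|48.31 - 48.054| = 0.2560
|186.78 - 186.02| = 0.7600
|38.38 - 39.214| = 0.8340
|10.4 - 8.917| = 1.4830
|61.46 - 61.107| = 0.3530
hysteresis = max(diffs) = 1.4830

1.4830


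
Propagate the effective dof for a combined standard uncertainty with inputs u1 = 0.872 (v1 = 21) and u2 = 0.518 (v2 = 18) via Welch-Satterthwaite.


uc = sqrt(u1^2 + u2^2) = sqrt(0.872^2 + 0.518^2) = 1.0142524
v_eff = uc^4 / (u1^4/v1 + u2^4/v2)
= 1.0142524^4 / (0.872^4/21 + 0.518^4/18)
= 1.05824 / 0.031532439
v_eff = 33.5604

33.5604


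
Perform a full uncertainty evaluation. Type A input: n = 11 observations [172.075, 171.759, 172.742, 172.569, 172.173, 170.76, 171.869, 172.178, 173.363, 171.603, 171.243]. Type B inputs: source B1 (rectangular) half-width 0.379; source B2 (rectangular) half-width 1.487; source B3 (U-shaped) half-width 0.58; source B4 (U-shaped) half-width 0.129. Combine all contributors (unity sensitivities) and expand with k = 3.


mean = (172.075 + 171.759 + 172.742 + 172.569 + 172.173 + 170.76 + 171.869 + 172.178 + 173.363 + 171.603 + 171.243) / 11 = 172.0303636
s = sqrt(sum((x - mean)^2)/(n-1)) = 0.71642798
u_A = s / sqrt(n) = 0.71642798 / sqrt(11) = 0.21601116
u_B1 = 0.379 / sqrt(3) = 0.21881575
u_B2 = 1.487 / sqrt(3) = 0.85851985
u_B3 = 0.58 / sqrt(2) = 0.41012193
u_B4 = 0.129 / sqrt(2) = 0.091216775
uc = sqrt(0.21601116^2 + 0.21881575^2 + 0.85851985^2 + 0.41012193^2 + 0.091216775^2) = 1.0040508
U = k * uc = 3 * 1.0040508
U = 3.0122

3.0122


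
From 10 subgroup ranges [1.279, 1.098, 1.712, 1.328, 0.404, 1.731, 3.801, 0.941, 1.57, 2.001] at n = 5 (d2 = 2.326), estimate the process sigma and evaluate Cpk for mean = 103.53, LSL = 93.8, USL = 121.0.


R_bar = (1.279 + 1.098 + 1.712 + 1.328 + 0.404 + 1.731 + 3.801 + 0.941 + 1.57 + 2.001) / 10 = 1.5865
sigma = R_bar / d2 = 1.5865 / 2.326 = 0.68207223
Cp = (USL - LSL)/(6*sigma) = (121.0 - 93.8)/(6*0.68207223) = 6.6464
Cpu = (121.0 - 103.53)/(3*0.68207223) = 8.5377
Cpl = (103.53 - 93.8)/(3*0.68207223) = 4.7551
Cpk = min(Cpu, Cpl) = 4.7551

4.7551


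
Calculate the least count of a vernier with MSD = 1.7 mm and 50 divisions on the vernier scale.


LC = MSD / n_div
= 1.7 / 50
= 0.0340

0.0340


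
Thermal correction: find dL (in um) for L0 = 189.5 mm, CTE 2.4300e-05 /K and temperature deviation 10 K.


dL = L * alpha * dT
= 189.5 * 2.4300e-05 * 10
= 0.0460485 mm
dL_um = 0.0460485 * 1000 = 46.0485 um

46.0485


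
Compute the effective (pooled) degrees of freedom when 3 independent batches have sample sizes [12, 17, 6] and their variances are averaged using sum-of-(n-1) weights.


nu = sum_i (n_i - 1)
nu = ((12 - 1) + (17 - 1) + (6 - 1))
nu = 11 + 16 + 5
nu = 32

32


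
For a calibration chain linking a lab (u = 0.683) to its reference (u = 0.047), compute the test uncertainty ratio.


TUR = u_lab / u_ref
= 0.683 / 0.047
= 14.5319

14.5319


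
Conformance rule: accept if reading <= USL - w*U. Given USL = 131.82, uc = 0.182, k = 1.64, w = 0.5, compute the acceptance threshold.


U = k * uc = 1.64 * 0.182 = 0.29848
guard band g = w * U = 0.5 * 0.29848 = 0.14924
AL = USL - g = 131.82 - 0.14924
AL = 131.6708

131.6708


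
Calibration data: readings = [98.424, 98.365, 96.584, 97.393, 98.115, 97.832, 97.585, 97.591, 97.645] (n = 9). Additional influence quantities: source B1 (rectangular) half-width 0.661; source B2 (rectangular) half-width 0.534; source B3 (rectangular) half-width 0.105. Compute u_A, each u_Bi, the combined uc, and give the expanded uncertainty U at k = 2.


mean = (98.424 + 98.365 + 96.584 + 97.393 + 98.115 + 97.832 + 97.585 + 97.591 + 97.645) / 9 = 97.726
s = sqrt(sum((x - mean)^2)/(n-1)) = 0.56100379
u_A = s / sqrt(n) = 0.56100379 / sqrt(9) = 0.18700126
u_B1 = 0.661 / sqrt(3) = 0.38162853
u_B2 = 0.534 / sqrt(3) = 0.30830504
u_B3 = 0.105 / sqrt(3) = 0.060621778
uc = sqrt(0.18700126^2 + 0.38162853^2 + 0.30830504^2 + 0.060621778^2) = 0.52852323
U = k * uc = 2 * 0.52852323
U = 1.0570

1.0570


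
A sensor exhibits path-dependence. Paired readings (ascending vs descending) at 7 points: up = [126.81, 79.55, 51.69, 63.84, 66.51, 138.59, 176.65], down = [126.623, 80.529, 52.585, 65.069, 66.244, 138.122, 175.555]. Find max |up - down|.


|126.81 - 126.623| = 0.1870
|79.55 - 80.529| = 0.9790
|51.69 - 52.585| = 0.8950
|63.84 - 65.069| = 1.2290
|66.51 - 66.244| = 0.2660
|138.59 - 138.122| = 0.4680
|176.65 - 175.555| = 1.0950
hysteresis = max(diffs) = 1.2290

1.2290


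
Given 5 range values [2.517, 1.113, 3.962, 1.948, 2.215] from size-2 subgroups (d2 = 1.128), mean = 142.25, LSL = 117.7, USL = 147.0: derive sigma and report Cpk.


R_bar = (2.517 + 1.113 + 3.962 + 1.948 + 2.215) / 5 = 2.351
sigma = R_bar / d2 = 2.351 / 1.128 = 2.0842199
Cp = (USL - LSL)/(6*sigma) = (147.0 - 117.7)/(6*2.0842199) = 2.3430
Cpu = (147.0 - 142.25)/(3*2.0842199) = 0.7597
Cpl = (142.25 - 117.7)/(3*2.0842199) = 3.9263
Cpk = min(Cpu, Cpl) = 0.7597

0.7597


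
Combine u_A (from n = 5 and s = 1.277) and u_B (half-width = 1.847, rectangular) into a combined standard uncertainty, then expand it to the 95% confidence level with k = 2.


u_A = s / sqrt(n) = 1.277 / sqrt(5) = 0.57109176
u_B = half_width / sqrt(3) = 1.847 / sqrt(3) = 1.0663659
uc = sqrt(u_A^2 + u_B^2) = sqrt(0.57109176^2 + 1.0663659^2) = 1.2096619
U = k * uc = 2 * 1.2096619
U = 2.4193

2.4193


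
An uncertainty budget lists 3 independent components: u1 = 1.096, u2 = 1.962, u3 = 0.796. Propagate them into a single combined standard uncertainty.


uc = sqrt(1.096^2 + 1.962^2 + 0.796^2)
uc = sqrt(5.684276)
uc = 2.3842

2.3842


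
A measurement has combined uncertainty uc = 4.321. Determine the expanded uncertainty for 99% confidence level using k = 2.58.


U = k * uc
U = 2.58 * 4.321
U = 11.1482

11.1482


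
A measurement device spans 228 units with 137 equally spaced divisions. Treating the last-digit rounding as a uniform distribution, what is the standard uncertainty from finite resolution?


resolution = range / divisions
resolution = 228 / 137 = 1.6642336
u_res = resolution / (2*sqrt(3))
u_res = 1.6642336 / 3.4641016
u_res = 0.4804

0.4804


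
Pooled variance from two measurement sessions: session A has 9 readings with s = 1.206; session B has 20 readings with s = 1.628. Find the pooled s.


s_p = sqrt(((n1-1)*s1^2 + (n2-1)*s2^2) / (n1+n2-2))
numerator = (9-1)*1.206^2 + (20-1)*1.628^2 = 11.635488 + 50.357296 = 61.992784
denominator = 9 + 20 - 2 = 27
s_p^2 = 61.992784 / 27 = 2.296029
s_p = sqrt(2.296029) = 1.5153

1.5153


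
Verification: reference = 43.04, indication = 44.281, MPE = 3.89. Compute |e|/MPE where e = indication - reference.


e = indication - reference = 44.281 - 43.04 = 1.2410
|e| = 1.2410
ratio = |e| / MPE = 1.2410 / 3.89
ratio = 0.3190

0.3190


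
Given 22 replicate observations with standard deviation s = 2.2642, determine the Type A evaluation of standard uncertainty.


u_A = s / sqrt(n)
u_A = 2.2642 / sqrt(22)
u_A = 2.2642 / 4.6904158
u_A = 0.4827

0.4827


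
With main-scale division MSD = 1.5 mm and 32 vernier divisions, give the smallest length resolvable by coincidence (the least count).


LC = MSD / n_div
= 1.5 / 32
= 0.0469

0.0469


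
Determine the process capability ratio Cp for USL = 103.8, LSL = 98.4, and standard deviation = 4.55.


Cp = (USL - LSL) / (6 * sigma)
= (103.8 - 98.4) / (6 * 4.55)
= 5.4000 / 27.3000
= 0.1978

0.1978


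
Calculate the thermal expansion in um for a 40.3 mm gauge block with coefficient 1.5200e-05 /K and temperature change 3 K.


dL = L * alpha * dT
= 40.3 * 1.5200e-05 * 3
= 0.0018377 mm
dL_um = 0.0018377 * 1000 = 1.8377 um

1.8377
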